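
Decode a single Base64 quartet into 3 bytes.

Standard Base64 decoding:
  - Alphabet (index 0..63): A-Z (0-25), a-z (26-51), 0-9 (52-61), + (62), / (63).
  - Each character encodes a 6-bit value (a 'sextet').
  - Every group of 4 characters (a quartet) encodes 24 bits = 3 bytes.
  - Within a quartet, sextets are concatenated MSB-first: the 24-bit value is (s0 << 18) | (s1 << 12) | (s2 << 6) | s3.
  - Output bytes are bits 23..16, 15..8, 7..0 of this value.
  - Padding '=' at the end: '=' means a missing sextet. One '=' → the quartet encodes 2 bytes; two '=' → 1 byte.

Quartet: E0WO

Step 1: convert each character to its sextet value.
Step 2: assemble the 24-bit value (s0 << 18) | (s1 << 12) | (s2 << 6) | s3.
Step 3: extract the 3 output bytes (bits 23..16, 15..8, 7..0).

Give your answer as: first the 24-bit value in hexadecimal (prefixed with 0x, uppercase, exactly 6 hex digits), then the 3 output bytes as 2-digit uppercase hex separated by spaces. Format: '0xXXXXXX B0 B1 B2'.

Sextets: E=4, 0=52, W=22, O=14
24-bit: (4<<18) | (52<<12) | (22<<6) | 14
      = 0x100000 | 0x034000 | 0x000580 | 0x00000E
      = 0x13458E
Bytes: (v>>16)&0xFF=13, (v>>8)&0xFF=45, v&0xFF=8E

Answer: 0x13458E 13 45 8E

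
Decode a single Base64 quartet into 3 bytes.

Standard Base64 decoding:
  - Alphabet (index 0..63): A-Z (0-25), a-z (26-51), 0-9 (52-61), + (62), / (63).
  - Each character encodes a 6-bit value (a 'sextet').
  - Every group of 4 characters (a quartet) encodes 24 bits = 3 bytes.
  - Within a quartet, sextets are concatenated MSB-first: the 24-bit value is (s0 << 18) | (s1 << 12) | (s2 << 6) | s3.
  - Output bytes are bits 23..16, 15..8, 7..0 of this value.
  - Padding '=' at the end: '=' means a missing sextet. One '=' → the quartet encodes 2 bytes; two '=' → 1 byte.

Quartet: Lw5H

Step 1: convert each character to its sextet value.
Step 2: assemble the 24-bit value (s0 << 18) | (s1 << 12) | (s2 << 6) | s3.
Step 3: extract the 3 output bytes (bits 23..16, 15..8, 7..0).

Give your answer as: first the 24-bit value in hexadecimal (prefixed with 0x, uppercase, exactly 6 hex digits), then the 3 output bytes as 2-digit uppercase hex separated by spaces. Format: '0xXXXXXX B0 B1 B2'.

Answer: 0x2F0E47 2F 0E 47

Derivation:
Sextets: L=11, w=48, 5=57, H=7
24-bit: (11<<18) | (48<<12) | (57<<6) | 7
      = 0x2C0000 | 0x030000 | 0x000E40 | 0x000007
      = 0x2F0E47
Bytes: (v>>16)&0xFF=2F, (v>>8)&0xFF=0E, v&0xFF=47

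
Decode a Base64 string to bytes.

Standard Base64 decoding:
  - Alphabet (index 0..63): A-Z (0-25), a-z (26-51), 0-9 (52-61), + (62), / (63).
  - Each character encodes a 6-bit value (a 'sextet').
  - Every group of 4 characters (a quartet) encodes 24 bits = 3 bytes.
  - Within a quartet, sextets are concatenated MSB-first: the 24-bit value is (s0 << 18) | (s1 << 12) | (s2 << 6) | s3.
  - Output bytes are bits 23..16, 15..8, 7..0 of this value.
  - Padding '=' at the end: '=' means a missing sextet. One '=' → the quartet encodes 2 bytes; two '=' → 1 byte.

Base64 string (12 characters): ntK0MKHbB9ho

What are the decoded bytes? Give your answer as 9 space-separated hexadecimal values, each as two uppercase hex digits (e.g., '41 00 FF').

After char 0 ('n'=39): chars_in_quartet=1 acc=0x27 bytes_emitted=0
After char 1 ('t'=45): chars_in_quartet=2 acc=0x9ED bytes_emitted=0
After char 2 ('K'=10): chars_in_quartet=3 acc=0x27B4A bytes_emitted=0
After char 3 ('0'=52): chars_in_quartet=4 acc=0x9ED2B4 -> emit 9E D2 B4, reset; bytes_emitted=3
After char 4 ('M'=12): chars_in_quartet=1 acc=0xC bytes_emitted=3
After char 5 ('K'=10): chars_in_quartet=2 acc=0x30A bytes_emitted=3
After char 6 ('H'=7): chars_in_quartet=3 acc=0xC287 bytes_emitted=3
After char 7 ('b'=27): chars_in_quartet=4 acc=0x30A1DB -> emit 30 A1 DB, reset; bytes_emitted=6
After char 8 ('B'=1): chars_in_quartet=1 acc=0x1 bytes_emitted=6
After char 9 ('9'=61): chars_in_quartet=2 acc=0x7D bytes_emitted=6
After char 10 ('h'=33): chars_in_quartet=3 acc=0x1F61 bytes_emitted=6
After char 11 ('o'=40): chars_in_quartet=4 acc=0x7D868 -> emit 07 D8 68, reset; bytes_emitted=9

Answer: 9E D2 B4 30 A1 DB 07 D8 68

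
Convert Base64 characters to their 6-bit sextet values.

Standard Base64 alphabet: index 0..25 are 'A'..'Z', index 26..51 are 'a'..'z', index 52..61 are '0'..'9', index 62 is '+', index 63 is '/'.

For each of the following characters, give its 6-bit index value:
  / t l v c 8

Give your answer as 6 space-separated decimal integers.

'/': index 63
't': a..z range, 26 + ord('t') − ord('a') = 45
'l': a..z range, 26 + ord('l') − ord('a') = 37
'v': a..z range, 26 + ord('v') − ord('a') = 47
'c': a..z range, 26 + ord('c') − ord('a') = 28
'8': 0..9 range, 52 + ord('8') − ord('0') = 60

Answer: 63 45 37 47 28 60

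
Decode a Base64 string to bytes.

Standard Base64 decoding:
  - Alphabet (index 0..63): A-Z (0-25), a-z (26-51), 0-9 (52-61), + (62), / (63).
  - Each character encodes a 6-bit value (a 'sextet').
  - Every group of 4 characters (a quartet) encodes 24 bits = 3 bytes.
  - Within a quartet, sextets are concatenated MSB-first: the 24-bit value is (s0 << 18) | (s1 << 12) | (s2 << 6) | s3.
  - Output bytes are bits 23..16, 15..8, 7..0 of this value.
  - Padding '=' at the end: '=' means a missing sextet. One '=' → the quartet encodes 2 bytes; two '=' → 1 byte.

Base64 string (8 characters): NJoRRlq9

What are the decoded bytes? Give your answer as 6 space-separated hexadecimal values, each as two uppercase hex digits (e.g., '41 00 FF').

Answer: 34 9A 11 46 5A BD

Derivation:
After char 0 ('N'=13): chars_in_quartet=1 acc=0xD bytes_emitted=0
After char 1 ('J'=9): chars_in_quartet=2 acc=0x349 bytes_emitted=0
After char 2 ('o'=40): chars_in_quartet=3 acc=0xD268 bytes_emitted=0
After char 3 ('R'=17): chars_in_quartet=4 acc=0x349A11 -> emit 34 9A 11, reset; bytes_emitted=3
After char 4 ('R'=17): chars_in_quartet=1 acc=0x11 bytes_emitted=3
After char 5 ('l'=37): chars_in_quartet=2 acc=0x465 bytes_emitted=3
After char 6 ('q'=42): chars_in_quartet=3 acc=0x1196A bytes_emitted=3
After char 7 ('9'=61): chars_in_quartet=4 acc=0x465ABD -> emit 46 5A BD, reset; bytes_emitted=6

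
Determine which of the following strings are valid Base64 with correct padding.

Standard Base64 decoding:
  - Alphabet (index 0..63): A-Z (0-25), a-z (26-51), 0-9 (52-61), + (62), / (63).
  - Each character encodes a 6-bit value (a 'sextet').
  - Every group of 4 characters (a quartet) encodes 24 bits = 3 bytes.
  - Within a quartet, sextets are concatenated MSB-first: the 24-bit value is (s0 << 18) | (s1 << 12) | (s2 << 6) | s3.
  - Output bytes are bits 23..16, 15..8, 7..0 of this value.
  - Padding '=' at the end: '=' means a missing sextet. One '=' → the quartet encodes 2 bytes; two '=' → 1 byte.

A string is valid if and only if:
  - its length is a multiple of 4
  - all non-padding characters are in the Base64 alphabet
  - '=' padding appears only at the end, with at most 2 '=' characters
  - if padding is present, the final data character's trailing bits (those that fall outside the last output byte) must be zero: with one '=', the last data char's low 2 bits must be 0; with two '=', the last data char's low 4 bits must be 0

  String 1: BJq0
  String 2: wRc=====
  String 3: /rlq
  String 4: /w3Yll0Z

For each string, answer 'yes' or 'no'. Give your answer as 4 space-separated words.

Answer: yes no yes yes

Derivation:
String 1: 'BJq0' → valid
String 2: 'wRc=====' → invalid (5 pad chars (max 2))
String 3: '/rlq' → valid
String 4: '/w3Yll0Z' → valid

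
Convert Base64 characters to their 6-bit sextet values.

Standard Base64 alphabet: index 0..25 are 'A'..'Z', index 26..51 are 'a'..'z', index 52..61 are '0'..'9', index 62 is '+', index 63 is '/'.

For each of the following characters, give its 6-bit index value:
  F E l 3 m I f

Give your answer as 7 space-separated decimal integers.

'F': A..Z range, ord('F') − ord('A') = 5
'E': A..Z range, ord('E') − ord('A') = 4
'l': a..z range, 26 + ord('l') − ord('a') = 37
'3': 0..9 range, 52 + ord('3') − ord('0') = 55
'm': a..z range, 26 + ord('m') − ord('a') = 38
'I': A..Z range, ord('I') − ord('A') = 8
'f': a..z range, 26 + ord('f') − ord('a') = 31

Answer: 5 4 37 55 38 8 31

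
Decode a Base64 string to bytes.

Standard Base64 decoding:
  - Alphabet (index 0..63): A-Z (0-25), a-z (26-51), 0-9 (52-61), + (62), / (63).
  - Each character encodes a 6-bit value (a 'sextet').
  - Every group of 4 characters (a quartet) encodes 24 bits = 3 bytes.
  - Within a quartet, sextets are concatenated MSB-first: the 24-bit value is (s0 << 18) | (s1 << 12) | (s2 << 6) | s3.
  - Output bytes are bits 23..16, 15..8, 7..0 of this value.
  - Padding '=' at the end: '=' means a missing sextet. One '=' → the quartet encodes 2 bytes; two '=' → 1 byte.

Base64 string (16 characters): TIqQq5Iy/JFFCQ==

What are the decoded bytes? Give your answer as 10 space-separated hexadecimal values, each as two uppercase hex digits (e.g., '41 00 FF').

Answer: 4C 8A 90 AB 92 32 FC 91 45 09

Derivation:
After char 0 ('T'=19): chars_in_quartet=1 acc=0x13 bytes_emitted=0
After char 1 ('I'=8): chars_in_quartet=2 acc=0x4C8 bytes_emitted=0
After char 2 ('q'=42): chars_in_quartet=3 acc=0x1322A bytes_emitted=0
After char 3 ('Q'=16): chars_in_quartet=4 acc=0x4C8A90 -> emit 4C 8A 90, reset; bytes_emitted=3
After char 4 ('q'=42): chars_in_quartet=1 acc=0x2A bytes_emitted=3
After char 5 ('5'=57): chars_in_quartet=2 acc=0xAB9 bytes_emitted=3
After char 6 ('I'=8): chars_in_quartet=3 acc=0x2AE48 bytes_emitted=3
After char 7 ('y'=50): chars_in_quartet=4 acc=0xAB9232 -> emit AB 92 32, reset; bytes_emitted=6
After char 8 ('/'=63): chars_in_quartet=1 acc=0x3F bytes_emitted=6
After char 9 ('J'=9): chars_in_quartet=2 acc=0xFC9 bytes_emitted=6
After char 10 ('F'=5): chars_in_quartet=3 acc=0x3F245 bytes_emitted=6
After char 11 ('F'=5): chars_in_quartet=4 acc=0xFC9145 -> emit FC 91 45, reset; bytes_emitted=9
After char 12 ('C'=2): chars_in_quartet=1 acc=0x2 bytes_emitted=9
After char 13 ('Q'=16): chars_in_quartet=2 acc=0x90 bytes_emitted=9
Padding '==': partial quartet acc=0x90 -> emit 09; bytes_emitted=10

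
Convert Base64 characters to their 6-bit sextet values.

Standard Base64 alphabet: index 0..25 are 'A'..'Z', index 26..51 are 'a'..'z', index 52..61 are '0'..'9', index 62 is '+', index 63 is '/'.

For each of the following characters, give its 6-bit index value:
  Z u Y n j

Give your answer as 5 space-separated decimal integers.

'Z': A..Z range, ord('Z') − ord('A') = 25
'u': a..z range, 26 + ord('u') − ord('a') = 46
'Y': A..Z range, ord('Y') − ord('A') = 24
'n': a..z range, 26 + ord('n') − ord('a') = 39
'j': a..z range, 26 + ord('j') − ord('a') = 35

Answer: 25 46 24 39 35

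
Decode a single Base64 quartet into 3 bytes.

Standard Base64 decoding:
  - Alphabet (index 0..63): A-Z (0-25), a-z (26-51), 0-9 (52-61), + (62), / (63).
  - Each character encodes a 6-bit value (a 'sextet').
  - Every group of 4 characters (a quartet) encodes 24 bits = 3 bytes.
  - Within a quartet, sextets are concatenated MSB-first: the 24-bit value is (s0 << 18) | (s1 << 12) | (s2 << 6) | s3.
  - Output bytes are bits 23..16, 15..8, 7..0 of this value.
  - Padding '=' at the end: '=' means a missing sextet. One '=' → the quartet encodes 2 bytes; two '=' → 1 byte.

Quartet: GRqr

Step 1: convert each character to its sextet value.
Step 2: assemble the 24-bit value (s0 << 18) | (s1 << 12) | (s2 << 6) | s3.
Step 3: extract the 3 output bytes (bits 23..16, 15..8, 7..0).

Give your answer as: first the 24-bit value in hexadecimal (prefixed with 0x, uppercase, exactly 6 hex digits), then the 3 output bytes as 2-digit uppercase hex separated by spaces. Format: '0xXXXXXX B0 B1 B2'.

Answer: 0x191AAB 19 1A AB

Derivation:
Sextets: G=6, R=17, q=42, r=43
24-bit: (6<<18) | (17<<12) | (42<<6) | 43
      = 0x180000 | 0x011000 | 0x000A80 | 0x00002B
      = 0x191AAB
Bytes: (v>>16)&0xFF=19, (v>>8)&0xFF=1A, v&0xFF=AB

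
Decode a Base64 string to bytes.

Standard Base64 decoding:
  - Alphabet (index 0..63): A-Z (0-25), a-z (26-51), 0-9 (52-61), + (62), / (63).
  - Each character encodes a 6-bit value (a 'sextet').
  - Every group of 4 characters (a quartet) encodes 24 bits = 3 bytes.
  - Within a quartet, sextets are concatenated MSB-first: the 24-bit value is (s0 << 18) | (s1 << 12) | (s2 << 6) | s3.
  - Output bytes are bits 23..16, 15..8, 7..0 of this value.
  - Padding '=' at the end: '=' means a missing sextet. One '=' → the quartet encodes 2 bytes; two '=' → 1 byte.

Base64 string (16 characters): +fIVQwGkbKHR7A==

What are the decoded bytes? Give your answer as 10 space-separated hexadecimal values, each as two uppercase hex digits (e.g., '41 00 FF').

After char 0 ('+'=62): chars_in_quartet=1 acc=0x3E bytes_emitted=0
After char 1 ('f'=31): chars_in_quartet=2 acc=0xF9F bytes_emitted=0
After char 2 ('I'=8): chars_in_quartet=3 acc=0x3E7C8 bytes_emitted=0
After char 3 ('V'=21): chars_in_quartet=4 acc=0xF9F215 -> emit F9 F2 15, reset; bytes_emitted=3
After char 4 ('Q'=16): chars_in_quartet=1 acc=0x10 bytes_emitted=3
After char 5 ('w'=48): chars_in_quartet=2 acc=0x430 bytes_emitted=3
After char 6 ('G'=6): chars_in_quartet=3 acc=0x10C06 bytes_emitted=3
After char 7 ('k'=36): chars_in_quartet=4 acc=0x4301A4 -> emit 43 01 A4, reset; bytes_emitted=6
After char 8 ('b'=27): chars_in_quartet=1 acc=0x1B bytes_emitted=6
After char 9 ('K'=10): chars_in_quartet=2 acc=0x6CA bytes_emitted=6
After char 10 ('H'=7): chars_in_quartet=3 acc=0x1B287 bytes_emitted=6
After char 11 ('R'=17): chars_in_quartet=4 acc=0x6CA1D1 -> emit 6C A1 D1, reset; bytes_emitted=9
After char 12 ('7'=59): chars_in_quartet=1 acc=0x3B bytes_emitted=9
After char 13 ('A'=0): chars_in_quartet=2 acc=0xEC0 bytes_emitted=9
Padding '==': partial quartet acc=0xEC0 -> emit EC; bytes_emitted=10

Answer: F9 F2 15 43 01 A4 6C A1 D1 EC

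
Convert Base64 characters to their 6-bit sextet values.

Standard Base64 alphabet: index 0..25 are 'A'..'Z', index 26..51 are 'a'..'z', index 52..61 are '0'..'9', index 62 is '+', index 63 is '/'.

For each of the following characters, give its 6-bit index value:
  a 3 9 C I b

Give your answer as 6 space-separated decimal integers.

'a': a..z range, 26 + ord('a') − ord('a') = 26
'3': 0..9 range, 52 + ord('3') − ord('0') = 55
'9': 0..9 range, 52 + ord('9') − ord('0') = 61
'C': A..Z range, ord('C') − ord('A') = 2
'I': A..Z range, ord('I') − ord('A') = 8
'b': a..z range, 26 + ord('b') − ord('a') = 27

Answer: 26 55 61 2 8 27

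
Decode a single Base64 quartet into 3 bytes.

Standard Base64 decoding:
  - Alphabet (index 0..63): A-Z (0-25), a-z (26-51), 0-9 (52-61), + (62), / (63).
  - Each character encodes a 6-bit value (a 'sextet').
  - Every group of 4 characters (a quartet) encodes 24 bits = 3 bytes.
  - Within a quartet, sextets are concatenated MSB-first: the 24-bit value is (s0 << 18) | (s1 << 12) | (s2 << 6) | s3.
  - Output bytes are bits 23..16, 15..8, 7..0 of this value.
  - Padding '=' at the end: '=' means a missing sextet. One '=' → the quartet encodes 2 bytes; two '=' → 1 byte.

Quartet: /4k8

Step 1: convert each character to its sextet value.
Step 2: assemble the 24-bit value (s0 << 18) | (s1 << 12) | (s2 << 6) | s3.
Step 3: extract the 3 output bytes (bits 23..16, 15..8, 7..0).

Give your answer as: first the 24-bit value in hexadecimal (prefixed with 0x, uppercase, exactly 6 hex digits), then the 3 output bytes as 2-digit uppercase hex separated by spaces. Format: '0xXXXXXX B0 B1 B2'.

Answer: 0xFF893C FF 89 3C

Derivation:
Sextets: /=63, 4=56, k=36, 8=60
24-bit: (63<<18) | (56<<12) | (36<<6) | 60
      = 0xFC0000 | 0x038000 | 0x000900 | 0x00003C
      = 0xFF893C
Bytes: (v>>16)&0xFF=FF, (v>>8)&0xFF=89, v&0xFF=3C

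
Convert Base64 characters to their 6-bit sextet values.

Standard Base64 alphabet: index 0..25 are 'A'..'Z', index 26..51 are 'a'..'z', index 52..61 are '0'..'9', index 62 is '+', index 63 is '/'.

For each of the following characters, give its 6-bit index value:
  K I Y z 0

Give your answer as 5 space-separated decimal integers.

Answer: 10 8 24 51 52

Derivation:
'K': A..Z range, ord('K') − ord('A') = 10
'I': A..Z range, ord('I') − ord('A') = 8
'Y': A..Z range, ord('Y') − ord('A') = 24
'z': a..z range, 26 + ord('z') − ord('a') = 51
'0': 0..9 range, 52 + ord('0') − ord('0') = 52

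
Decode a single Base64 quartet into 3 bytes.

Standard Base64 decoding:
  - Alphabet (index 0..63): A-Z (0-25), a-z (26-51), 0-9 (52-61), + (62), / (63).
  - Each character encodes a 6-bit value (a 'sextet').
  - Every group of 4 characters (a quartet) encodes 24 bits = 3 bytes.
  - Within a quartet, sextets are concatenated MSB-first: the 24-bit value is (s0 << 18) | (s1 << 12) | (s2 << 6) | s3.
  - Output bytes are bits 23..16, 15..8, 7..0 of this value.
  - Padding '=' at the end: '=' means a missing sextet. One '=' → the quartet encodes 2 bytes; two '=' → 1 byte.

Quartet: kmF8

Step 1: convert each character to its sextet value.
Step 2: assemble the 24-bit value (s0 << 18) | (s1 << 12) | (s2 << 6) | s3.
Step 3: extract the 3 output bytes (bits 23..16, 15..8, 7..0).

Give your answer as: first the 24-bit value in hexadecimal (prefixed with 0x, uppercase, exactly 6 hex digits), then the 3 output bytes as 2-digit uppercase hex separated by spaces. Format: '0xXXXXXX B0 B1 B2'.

Answer: 0x92617C 92 61 7C

Derivation:
Sextets: k=36, m=38, F=5, 8=60
24-bit: (36<<18) | (38<<12) | (5<<6) | 60
      = 0x900000 | 0x026000 | 0x000140 | 0x00003C
      = 0x92617C
Bytes: (v>>16)&0xFF=92, (v>>8)&0xFF=61, v&0xFF=7C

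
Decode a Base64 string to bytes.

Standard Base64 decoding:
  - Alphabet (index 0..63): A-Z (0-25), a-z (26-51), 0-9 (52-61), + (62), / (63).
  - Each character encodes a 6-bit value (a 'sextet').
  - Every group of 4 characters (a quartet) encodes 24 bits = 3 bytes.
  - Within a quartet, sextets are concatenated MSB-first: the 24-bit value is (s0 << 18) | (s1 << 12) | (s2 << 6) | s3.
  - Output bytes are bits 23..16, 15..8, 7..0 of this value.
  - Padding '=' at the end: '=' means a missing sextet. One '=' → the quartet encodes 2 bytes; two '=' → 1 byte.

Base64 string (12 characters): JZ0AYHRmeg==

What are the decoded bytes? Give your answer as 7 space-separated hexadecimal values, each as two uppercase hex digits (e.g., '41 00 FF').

After char 0 ('J'=9): chars_in_quartet=1 acc=0x9 bytes_emitted=0
After char 1 ('Z'=25): chars_in_quartet=2 acc=0x259 bytes_emitted=0
After char 2 ('0'=52): chars_in_quartet=3 acc=0x9674 bytes_emitted=0
After char 3 ('A'=0): chars_in_quartet=4 acc=0x259D00 -> emit 25 9D 00, reset; bytes_emitted=3
After char 4 ('Y'=24): chars_in_quartet=1 acc=0x18 bytes_emitted=3
After char 5 ('H'=7): chars_in_quartet=2 acc=0x607 bytes_emitted=3
After char 6 ('R'=17): chars_in_quartet=3 acc=0x181D1 bytes_emitted=3
After char 7 ('m'=38): chars_in_quartet=4 acc=0x607466 -> emit 60 74 66, reset; bytes_emitted=6
After char 8 ('e'=30): chars_in_quartet=1 acc=0x1E bytes_emitted=6
After char 9 ('g'=32): chars_in_quartet=2 acc=0x7A0 bytes_emitted=6
Padding '==': partial quartet acc=0x7A0 -> emit 7A; bytes_emitted=7

Answer: 25 9D 00 60 74 66 7A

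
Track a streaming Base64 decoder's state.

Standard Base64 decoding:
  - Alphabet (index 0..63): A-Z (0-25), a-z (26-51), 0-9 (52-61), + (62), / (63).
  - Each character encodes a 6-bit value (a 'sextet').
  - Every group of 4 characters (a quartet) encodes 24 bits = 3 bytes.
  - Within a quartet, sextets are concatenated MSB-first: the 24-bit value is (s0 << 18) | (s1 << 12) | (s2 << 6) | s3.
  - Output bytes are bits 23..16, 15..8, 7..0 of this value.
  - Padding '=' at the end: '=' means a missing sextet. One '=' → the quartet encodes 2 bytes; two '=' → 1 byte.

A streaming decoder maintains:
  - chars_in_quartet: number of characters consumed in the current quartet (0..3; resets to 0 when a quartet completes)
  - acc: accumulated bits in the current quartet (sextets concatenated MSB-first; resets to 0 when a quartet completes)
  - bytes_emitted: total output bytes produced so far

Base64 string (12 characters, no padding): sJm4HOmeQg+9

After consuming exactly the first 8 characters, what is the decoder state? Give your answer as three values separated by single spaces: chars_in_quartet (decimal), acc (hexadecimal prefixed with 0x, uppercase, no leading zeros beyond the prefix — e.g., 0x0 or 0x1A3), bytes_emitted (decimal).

Answer: 0 0x0 6

Derivation:
After char 0 ('s'=44): chars_in_quartet=1 acc=0x2C bytes_emitted=0
After char 1 ('J'=9): chars_in_quartet=2 acc=0xB09 bytes_emitted=0
After char 2 ('m'=38): chars_in_quartet=3 acc=0x2C266 bytes_emitted=0
After char 3 ('4'=56): chars_in_quartet=4 acc=0xB099B8 -> emit B0 99 B8, reset; bytes_emitted=3
After char 4 ('H'=7): chars_in_quartet=1 acc=0x7 bytes_emitted=3
After char 5 ('O'=14): chars_in_quartet=2 acc=0x1CE bytes_emitted=3
After char 6 ('m'=38): chars_in_quartet=3 acc=0x73A6 bytes_emitted=3
After char 7 ('e'=30): chars_in_quartet=4 acc=0x1CE99E -> emit 1C E9 9E, reset; bytes_emitted=6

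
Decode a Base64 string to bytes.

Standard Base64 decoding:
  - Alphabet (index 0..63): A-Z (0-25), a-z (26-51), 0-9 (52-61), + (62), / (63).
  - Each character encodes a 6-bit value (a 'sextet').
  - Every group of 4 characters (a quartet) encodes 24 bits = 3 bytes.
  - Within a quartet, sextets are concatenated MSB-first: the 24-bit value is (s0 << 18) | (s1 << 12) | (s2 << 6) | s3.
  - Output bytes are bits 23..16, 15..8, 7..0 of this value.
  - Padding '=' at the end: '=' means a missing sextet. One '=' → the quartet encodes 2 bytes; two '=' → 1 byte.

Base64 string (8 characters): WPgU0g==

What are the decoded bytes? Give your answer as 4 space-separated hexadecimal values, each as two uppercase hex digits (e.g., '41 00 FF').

After char 0 ('W'=22): chars_in_quartet=1 acc=0x16 bytes_emitted=0
After char 1 ('P'=15): chars_in_quartet=2 acc=0x58F bytes_emitted=0
After char 2 ('g'=32): chars_in_quartet=3 acc=0x163E0 bytes_emitted=0
After char 3 ('U'=20): chars_in_quartet=4 acc=0x58F814 -> emit 58 F8 14, reset; bytes_emitted=3
After char 4 ('0'=52): chars_in_quartet=1 acc=0x34 bytes_emitted=3
After char 5 ('g'=32): chars_in_quartet=2 acc=0xD20 bytes_emitted=3
Padding '==': partial quartet acc=0xD20 -> emit D2; bytes_emitted=4

Answer: 58 F8 14 D2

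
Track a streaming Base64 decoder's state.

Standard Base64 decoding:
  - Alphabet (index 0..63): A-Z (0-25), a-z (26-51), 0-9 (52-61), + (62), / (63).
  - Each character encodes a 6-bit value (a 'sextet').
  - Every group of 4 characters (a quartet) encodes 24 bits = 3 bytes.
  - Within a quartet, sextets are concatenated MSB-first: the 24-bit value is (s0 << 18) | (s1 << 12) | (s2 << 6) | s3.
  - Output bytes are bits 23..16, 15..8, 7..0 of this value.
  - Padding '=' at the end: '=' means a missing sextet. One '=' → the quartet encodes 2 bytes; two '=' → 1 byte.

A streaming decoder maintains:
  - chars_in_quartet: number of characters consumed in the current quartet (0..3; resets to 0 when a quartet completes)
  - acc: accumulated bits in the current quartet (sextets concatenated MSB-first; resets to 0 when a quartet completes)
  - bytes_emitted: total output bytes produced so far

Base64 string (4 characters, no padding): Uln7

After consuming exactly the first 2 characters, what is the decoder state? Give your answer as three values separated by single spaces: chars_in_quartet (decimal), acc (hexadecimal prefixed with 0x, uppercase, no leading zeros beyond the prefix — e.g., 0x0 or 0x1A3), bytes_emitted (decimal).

After char 0 ('U'=20): chars_in_quartet=1 acc=0x14 bytes_emitted=0
After char 1 ('l'=37): chars_in_quartet=2 acc=0x525 bytes_emitted=0

Answer: 2 0x525 0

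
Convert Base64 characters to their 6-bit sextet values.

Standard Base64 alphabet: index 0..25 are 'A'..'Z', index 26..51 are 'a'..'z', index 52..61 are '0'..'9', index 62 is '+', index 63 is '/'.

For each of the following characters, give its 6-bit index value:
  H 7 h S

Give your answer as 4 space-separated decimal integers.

'H': A..Z range, ord('H') − ord('A') = 7
'7': 0..9 range, 52 + ord('7') − ord('0') = 59
'h': a..z range, 26 + ord('h') − ord('a') = 33
'S': A..Z range, ord('S') − ord('A') = 18

Answer: 7 59 33 18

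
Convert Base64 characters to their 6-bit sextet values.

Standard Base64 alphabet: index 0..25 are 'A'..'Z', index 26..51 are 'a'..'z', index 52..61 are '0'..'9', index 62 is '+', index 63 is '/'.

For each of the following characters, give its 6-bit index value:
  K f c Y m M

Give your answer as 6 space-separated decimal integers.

'K': A..Z range, ord('K') − ord('A') = 10
'f': a..z range, 26 + ord('f') − ord('a') = 31
'c': a..z range, 26 + ord('c') − ord('a') = 28
'Y': A..Z range, ord('Y') − ord('A') = 24
'm': a..z range, 26 + ord('m') − ord('a') = 38
'M': A..Z range, ord('M') − ord('A') = 12

Answer: 10 31 28 24 38 12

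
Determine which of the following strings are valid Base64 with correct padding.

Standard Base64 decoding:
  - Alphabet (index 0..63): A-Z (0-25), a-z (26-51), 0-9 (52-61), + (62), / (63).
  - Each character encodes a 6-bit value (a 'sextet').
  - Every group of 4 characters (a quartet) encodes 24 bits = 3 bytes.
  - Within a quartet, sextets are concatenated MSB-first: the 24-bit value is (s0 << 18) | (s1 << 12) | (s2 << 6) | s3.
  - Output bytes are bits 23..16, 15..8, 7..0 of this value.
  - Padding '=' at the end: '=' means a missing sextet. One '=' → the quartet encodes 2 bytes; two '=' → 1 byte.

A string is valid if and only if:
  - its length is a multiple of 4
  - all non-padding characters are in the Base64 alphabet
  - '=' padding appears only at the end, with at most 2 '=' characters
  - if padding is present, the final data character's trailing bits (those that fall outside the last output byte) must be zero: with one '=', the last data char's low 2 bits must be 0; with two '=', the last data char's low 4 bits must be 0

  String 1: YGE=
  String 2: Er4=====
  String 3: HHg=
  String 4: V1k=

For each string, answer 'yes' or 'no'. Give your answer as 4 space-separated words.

String 1: 'YGE=' → valid
String 2: 'Er4=====' → invalid (5 pad chars (max 2))
String 3: 'HHg=' → valid
String 4: 'V1k=' → valid

Answer: yes no yes yes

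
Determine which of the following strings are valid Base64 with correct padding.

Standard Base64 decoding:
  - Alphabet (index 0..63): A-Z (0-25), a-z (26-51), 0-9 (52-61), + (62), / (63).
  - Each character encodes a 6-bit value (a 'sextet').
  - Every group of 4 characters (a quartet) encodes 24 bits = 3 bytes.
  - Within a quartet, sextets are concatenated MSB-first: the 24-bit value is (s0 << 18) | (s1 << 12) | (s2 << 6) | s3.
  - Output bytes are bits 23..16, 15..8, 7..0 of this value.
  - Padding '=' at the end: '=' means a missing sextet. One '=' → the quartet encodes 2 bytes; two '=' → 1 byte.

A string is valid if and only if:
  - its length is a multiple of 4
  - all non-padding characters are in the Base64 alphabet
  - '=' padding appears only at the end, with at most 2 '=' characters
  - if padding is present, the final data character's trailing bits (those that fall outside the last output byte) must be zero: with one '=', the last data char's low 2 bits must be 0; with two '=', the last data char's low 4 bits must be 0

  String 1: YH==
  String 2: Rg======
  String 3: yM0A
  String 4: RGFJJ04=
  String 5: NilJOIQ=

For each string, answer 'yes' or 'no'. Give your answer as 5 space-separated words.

String 1: 'YH==' → invalid (bad trailing bits)
String 2: 'Rg======' → invalid (6 pad chars (max 2))
String 3: 'yM0A' → valid
String 4: 'RGFJJ04=' → valid
String 5: 'NilJOIQ=' → valid

Answer: no no yes yes yes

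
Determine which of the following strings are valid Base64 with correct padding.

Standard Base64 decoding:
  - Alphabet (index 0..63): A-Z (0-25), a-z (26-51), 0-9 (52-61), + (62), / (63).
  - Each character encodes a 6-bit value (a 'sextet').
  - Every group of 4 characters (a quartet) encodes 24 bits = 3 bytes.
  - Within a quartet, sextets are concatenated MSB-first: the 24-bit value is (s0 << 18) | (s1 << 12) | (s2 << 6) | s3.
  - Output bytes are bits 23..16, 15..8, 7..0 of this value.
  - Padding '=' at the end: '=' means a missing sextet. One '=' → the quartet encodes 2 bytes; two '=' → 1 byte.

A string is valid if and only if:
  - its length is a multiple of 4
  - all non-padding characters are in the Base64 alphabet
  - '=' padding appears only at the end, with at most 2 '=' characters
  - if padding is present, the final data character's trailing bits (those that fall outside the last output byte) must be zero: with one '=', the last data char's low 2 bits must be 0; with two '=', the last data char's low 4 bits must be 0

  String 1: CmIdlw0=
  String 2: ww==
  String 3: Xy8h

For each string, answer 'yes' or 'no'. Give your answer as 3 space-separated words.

String 1: 'CmIdlw0=' → valid
String 2: 'ww==' → valid
String 3: 'Xy8h' → valid

Answer: yes yes yes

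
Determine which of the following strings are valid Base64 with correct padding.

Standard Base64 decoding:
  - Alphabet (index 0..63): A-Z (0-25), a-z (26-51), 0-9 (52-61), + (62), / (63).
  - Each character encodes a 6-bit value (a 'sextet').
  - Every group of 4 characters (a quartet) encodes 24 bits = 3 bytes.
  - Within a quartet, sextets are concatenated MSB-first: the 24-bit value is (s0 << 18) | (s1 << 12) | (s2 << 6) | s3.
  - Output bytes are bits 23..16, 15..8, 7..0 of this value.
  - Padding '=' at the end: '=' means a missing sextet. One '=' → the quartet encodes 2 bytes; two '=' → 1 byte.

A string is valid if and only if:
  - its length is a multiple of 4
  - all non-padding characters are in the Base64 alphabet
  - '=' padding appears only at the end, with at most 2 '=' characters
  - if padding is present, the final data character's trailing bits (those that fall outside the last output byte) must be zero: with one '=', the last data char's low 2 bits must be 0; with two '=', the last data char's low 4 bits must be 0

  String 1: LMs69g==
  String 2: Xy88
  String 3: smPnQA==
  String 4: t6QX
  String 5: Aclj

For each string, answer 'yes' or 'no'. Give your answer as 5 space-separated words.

Answer: yes yes yes yes yes

Derivation:
String 1: 'LMs69g==' → valid
String 2: 'Xy88' → valid
String 3: 'smPnQA==' → valid
String 4: 't6QX' → valid
String 5: 'Aclj' → valid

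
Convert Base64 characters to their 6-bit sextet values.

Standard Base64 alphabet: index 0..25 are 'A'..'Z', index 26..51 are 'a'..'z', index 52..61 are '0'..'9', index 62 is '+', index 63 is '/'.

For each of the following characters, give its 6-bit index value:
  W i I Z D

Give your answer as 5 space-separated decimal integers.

'W': A..Z range, ord('W') − ord('A') = 22
'i': a..z range, 26 + ord('i') − ord('a') = 34
'I': A..Z range, ord('I') − ord('A') = 8
'Z': A..Z range, ord('Z') − ord('A') = 25
'D': A..Z range, ord('D') − ord('A') = 3

Answer: 22 34 8 25 3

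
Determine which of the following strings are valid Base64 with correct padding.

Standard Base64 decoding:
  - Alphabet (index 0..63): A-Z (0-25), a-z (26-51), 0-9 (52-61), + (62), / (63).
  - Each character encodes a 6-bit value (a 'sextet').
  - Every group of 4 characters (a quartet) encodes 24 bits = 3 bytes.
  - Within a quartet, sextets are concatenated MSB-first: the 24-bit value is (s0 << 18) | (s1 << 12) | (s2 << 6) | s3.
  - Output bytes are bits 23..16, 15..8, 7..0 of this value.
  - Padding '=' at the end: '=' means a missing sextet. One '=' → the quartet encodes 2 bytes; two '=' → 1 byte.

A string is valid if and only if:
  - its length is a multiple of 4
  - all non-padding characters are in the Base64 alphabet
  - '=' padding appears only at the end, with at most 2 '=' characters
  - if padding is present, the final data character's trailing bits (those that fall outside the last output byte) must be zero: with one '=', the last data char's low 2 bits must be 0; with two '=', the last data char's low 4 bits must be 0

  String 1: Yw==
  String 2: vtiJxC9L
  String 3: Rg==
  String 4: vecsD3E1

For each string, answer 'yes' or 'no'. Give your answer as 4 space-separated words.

Answer: yes yes yes yes

Derivation:
String 1: 'Yw==' → valid
String 2: 'vtiJxC9L' → valid
String 3: 'Rg==' → valid
String 4: 'vecsD3E1' → valid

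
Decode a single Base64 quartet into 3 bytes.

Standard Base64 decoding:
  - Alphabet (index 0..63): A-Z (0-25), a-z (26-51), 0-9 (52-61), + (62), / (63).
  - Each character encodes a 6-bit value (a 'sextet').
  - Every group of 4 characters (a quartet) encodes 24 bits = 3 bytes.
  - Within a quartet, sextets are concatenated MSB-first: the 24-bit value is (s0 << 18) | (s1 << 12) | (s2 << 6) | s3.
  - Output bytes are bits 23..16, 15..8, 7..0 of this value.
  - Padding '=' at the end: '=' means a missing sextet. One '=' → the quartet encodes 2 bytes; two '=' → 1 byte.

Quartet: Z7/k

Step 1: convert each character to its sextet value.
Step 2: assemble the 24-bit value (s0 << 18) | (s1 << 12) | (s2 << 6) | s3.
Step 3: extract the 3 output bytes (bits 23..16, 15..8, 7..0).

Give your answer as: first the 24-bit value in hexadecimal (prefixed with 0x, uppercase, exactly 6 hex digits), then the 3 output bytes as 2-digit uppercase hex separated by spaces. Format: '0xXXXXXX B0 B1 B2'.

Answer: 0x67BFE4 67 BF E4

Derivation:
Sextets: Z=25, 7=59, /=63, k=36
24-bit: (25<<18) | (59<<12) | (63<<6) | 36
      = 0x640000 | 0x03B000 | 0x000FC0 | 0x000024
      = 0x67BFE4
Bytes: (v>>16)&0xFF=67, (v>>8)&0xFF=BF, v&0xFF=E4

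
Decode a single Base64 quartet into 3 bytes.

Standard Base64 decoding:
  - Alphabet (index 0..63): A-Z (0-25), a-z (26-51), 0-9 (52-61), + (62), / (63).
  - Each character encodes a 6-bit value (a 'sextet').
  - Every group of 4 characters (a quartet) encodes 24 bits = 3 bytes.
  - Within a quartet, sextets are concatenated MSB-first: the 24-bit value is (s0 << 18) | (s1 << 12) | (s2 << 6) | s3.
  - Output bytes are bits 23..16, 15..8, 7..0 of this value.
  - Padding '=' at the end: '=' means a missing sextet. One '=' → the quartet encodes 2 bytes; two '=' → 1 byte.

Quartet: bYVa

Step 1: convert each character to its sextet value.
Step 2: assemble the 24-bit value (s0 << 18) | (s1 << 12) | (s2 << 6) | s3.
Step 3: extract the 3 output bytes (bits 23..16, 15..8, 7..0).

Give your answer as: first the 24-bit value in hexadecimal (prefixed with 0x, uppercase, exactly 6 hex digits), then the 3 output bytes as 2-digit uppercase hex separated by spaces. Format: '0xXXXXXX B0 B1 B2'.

Sextets: b=27, Y=24, V=21, a=26
24-bit: (27<<18) | (24<<12) | (21<<6) | 26
      = 0x6C0000 | 0x018000 | 0x000540 | 0x00001A
      = 0x6D855A
Bytes: (v>>16)&0xFF=6D, (v>>8)&0xFF=85, v&0xFF=5A

Answer: 0x6D855A 6D 85 5A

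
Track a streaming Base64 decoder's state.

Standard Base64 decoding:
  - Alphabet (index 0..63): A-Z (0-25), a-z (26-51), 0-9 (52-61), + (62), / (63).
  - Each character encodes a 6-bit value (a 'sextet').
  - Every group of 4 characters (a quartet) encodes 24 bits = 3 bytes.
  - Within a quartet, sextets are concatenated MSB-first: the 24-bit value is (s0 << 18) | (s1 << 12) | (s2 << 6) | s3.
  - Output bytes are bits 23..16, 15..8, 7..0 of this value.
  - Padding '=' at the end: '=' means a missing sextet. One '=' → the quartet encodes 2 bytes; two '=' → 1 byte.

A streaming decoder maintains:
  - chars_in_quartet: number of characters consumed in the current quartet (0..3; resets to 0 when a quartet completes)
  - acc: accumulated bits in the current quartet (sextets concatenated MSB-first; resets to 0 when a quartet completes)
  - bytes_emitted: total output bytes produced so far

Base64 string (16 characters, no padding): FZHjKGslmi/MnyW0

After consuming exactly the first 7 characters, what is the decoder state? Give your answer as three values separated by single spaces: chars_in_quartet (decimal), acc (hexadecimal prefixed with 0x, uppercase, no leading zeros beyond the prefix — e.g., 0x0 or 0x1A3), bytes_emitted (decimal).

Answer: 3 0xA1AC 3

Derivation:
After char 0 ('F'=5): chars_in_quartet=1 acc=0x5 bytes_emitted=0
After char 1 ('Z'=25): chars_in_quartet=2 acc=0x159 bytes_emitted=0
After char 2 ('H'=7): chars_in_quartet=3 acc=0x5647 bytes_emitted=0
After char 3 ('j'=35): chars_in_quartet=4 acc=0x1591E3 -> emit 15 91 E3, reset; bytes_emitted=3
After char 4 ('K'=10): chars_in_quartet=1 acc=0xA bytes_emitted=3
After char 5 ('G'=6): chars_in_quartet=2 acc=0x286 bytes_emitted=3
After char 6 ('s'=44): chars_in_quartet=3 acc=0xA1AC bytes_emitted=3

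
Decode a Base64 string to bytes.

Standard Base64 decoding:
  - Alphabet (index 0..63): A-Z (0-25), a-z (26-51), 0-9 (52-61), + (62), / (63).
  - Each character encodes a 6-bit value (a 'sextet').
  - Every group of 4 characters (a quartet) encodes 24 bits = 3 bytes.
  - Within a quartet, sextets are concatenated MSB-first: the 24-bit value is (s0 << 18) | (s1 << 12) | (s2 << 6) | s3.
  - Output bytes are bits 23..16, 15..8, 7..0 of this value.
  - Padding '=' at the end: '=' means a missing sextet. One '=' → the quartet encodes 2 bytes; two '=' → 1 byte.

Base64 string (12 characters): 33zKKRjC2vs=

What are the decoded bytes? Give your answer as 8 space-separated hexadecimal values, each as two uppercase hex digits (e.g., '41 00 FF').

After char 0 ('3'=55): chars_in_quartet=1 acc=0x37 bytes_emitted=0
After char 1 ('3'=55): chars_in_quartet=2 acc=0xDF7 bytes_emitted=0
After char 2 ('z'=51): chars_in_quartet=3 acc=0x37DF3 bytes_emitted=0
After char 3 ('K'=10): chars_in_quartet=4 acc=0xDF7CCA -> emit DF 7C CA, reset; bytes_emitted=3
After char 4 ('K'=10): chars_in_quartet=1 acc=0xA bytes_emitted=3
After char 5 ('R'=17): chars_in_quartet=2 acc=0x291 bytes_emitted=3
After char 6 ('j'=35): chars_in_quartet=3 acc=0xA463 bytes_emitted=3
After char 7 ('C'=2): chars_in_quartet=4 acc=0x2918C2 -> emit 29 18 C2, reset; bytes_emitted=6
After char 8 ('2'=54): chars_in_quartet=1 acc=0x36 bytes_emitted=6
After char 9 ('v'=47): chars_in_quartet=2 acc=0xDAF bytes_emitted=6
After char 10 ('s'=44): chars_in_quartet=3 acc=0x36BEC bytes_emitted=6
Padding '=': partial quartet acc=0x36BEC -> emit DA FB; bytes_emitted=8

Answer: DF 7C CA 29 18 C2 DA FB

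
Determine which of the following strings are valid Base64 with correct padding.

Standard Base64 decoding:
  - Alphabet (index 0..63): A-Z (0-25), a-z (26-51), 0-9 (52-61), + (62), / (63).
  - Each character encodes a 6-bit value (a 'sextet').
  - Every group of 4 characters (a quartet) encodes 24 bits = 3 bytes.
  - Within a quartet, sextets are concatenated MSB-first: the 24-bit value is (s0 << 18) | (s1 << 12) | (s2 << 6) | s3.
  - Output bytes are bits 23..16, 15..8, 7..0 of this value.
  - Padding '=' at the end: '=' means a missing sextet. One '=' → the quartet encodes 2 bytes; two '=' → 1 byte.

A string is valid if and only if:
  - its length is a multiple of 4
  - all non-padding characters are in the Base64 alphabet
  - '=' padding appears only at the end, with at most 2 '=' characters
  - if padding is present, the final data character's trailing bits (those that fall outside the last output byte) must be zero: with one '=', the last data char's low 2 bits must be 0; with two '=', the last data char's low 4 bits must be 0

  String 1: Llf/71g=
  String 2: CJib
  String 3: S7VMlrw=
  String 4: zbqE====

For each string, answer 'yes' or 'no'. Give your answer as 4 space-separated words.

String 1: 'Llf/71g=' → valid
String 2: 'CJib' → valid
String 3: 'S7VMlrw=' → valid
String 4: 'zbqE====' → invalid (4 pad chars (max 2))

Answer: yes yes yes no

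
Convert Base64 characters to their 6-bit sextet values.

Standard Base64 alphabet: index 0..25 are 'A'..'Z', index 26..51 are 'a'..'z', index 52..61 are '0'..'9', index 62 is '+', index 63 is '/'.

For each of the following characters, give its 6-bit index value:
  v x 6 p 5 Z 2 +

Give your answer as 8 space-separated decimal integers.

Answer: 47 49 58 41 57 25 54 62

Derivation:
'v': a..z range, 26 + ord('v') − ord('a') = 47
'x': a..z range, 26 + ord('x') − ord('a') = 49
'6': 0..9 range, 52 + ord('6') − ord('0') = 58
'p': a..z range, 26 + ord('p') − ord('a') = 41
'5': 0..9 range, 52 + ord('5') − ord('0') = 57
'Z': A..Z range, ord('Z') − ord('A') = 25
'2': 0..9 range, 52 + ord('2') − ord('0') = 54
'+': index 62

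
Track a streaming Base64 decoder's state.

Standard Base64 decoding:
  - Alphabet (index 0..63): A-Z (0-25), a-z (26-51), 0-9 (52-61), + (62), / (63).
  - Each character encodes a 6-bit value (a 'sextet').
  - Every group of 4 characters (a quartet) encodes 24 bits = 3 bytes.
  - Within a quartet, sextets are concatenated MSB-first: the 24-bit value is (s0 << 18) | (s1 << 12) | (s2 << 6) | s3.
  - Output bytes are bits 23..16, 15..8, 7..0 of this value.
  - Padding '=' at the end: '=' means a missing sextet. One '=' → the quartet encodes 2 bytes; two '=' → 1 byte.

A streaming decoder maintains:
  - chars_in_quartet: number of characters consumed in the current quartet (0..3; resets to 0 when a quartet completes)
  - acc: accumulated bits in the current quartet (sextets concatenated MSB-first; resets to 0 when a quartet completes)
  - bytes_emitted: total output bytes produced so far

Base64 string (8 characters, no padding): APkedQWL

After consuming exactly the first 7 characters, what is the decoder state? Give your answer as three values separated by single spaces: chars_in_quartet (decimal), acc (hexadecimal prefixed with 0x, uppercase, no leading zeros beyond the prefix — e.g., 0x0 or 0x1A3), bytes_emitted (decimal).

Answer: 3 0x1D416 3

Derivation:
After char 0 ('A'=0): chars_in_quartet=1 acc=0x0 bytes_emitted=0
After char 1 ('P'=15): chars_in_quartet=2 acc=0xF bytes_emitted=0
After char 2 ('k'=36): chars_in_quartet=3 acc=0x3E4 bytes_emitted=0
After char 3 ('e'=30): chars_in_quartet=4 acc=0xF91E -> emit 00 F9 1E, reset; bytes_emitted=3
After char 4 ('d'=29): chars_in_quartet=1 acc=0x1D bytes_emitted=3
After char 5 ('Q'=16): chars_in_quartet=2 acc=0x750 bytes_emitted=3
After char 6 ('W'=22): chars_in_quartet=3 acc=0x1D416 bytes_emitted=3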